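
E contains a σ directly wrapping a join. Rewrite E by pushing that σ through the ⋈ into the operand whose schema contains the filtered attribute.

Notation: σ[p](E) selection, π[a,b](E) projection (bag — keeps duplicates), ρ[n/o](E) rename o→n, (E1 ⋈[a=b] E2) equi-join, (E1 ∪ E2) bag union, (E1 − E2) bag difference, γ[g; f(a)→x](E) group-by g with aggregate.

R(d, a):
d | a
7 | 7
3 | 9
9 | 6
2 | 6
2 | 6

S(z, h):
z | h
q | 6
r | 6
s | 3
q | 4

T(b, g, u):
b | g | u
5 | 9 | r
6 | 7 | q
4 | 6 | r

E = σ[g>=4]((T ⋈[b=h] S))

σ filters on g, owned by the left side.
E' = (σ[g>=4](T) ⋈[b=h] S)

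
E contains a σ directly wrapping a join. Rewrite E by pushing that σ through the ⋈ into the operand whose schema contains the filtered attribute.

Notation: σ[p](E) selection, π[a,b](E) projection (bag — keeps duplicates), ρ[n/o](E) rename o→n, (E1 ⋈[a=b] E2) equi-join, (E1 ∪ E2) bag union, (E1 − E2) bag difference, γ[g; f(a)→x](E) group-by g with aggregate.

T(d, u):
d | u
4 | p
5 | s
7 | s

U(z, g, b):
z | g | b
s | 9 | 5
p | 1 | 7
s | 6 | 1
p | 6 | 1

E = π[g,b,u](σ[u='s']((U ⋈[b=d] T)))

σ filters on u, owned by the right side.
E' = π[g,b,u]((U ⋈[b=d] σ[u='s'](T)))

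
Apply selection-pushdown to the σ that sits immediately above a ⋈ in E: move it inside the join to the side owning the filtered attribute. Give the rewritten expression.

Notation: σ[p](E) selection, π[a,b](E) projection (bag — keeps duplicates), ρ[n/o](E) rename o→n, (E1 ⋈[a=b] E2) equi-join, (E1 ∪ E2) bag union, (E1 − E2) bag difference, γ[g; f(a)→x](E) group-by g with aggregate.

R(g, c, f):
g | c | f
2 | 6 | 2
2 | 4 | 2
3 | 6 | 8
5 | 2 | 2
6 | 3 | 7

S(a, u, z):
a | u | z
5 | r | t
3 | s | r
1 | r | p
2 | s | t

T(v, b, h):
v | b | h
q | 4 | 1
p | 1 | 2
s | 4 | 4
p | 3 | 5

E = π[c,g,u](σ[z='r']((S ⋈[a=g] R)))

σ filters on z, owned by the left side.
E' = π[c,g,u]((σ[z='r'](S) ⋈[a=g] R))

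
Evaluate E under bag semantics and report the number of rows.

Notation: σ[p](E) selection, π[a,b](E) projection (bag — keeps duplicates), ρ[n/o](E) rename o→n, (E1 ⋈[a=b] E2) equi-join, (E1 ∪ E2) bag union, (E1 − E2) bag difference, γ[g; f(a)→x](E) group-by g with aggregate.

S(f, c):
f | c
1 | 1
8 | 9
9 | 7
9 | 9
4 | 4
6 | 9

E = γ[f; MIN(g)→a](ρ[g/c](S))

Subexpression sizes:
  S → 6
  ρ[g/c](S) → 6
  γ[f; MIN(g)→a](ρ[g/c](S)) → 5

|E| = 5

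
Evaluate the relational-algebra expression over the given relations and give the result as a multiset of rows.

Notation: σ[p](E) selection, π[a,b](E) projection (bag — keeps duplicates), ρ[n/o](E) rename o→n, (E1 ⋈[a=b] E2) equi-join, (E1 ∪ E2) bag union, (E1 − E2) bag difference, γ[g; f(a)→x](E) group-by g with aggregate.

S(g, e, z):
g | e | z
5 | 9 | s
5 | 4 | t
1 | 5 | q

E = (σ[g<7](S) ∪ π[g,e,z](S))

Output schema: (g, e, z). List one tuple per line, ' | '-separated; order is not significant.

Subexpression sizes:
  S → 3
  σ[g<7](S) → 3
  S → 3
  π[g,e,z](S) → 3
  (σ[g<7](S) ∪ π[g,e,z](S)) → 6

== RESULT ==
g | e | z
1 | 5 | q
1 | 5 | q
5 | 4 | t
5 | 4 | t
5 | 9 | s
5 | 9 | s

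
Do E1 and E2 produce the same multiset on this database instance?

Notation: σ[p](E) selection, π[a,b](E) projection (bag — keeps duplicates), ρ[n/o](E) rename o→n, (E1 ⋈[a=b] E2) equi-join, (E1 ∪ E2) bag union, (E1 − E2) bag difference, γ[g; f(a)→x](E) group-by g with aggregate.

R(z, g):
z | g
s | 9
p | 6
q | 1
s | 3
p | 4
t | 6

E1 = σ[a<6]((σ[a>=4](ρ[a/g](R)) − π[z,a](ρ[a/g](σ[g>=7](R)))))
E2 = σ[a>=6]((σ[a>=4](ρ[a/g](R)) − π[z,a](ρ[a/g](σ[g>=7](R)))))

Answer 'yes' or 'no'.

E1 stepwise |·|:
  R → 6
  ρ[a/g](R) → 6
  σ[a>=4](ρ[a/g](R)) → 4
  R → 6
  σ[g>=7](R) → 1
  ρ[a/g](σ[g>=7](R)) → 1
  π[z,a](ρ[a/g](σ[g>=7](R))) → 1
  (σ[a>=4](ρ[a/g](R)) − π[z,a](ρ[a/g](σ[g>=7](R)))) → 3
  σ[a<6]((σ[a>=4](ρ[a/g](R)) − π[z,a](ρ[a/g](σ[g>=7](R))))) → 1
E2 stepwise |·|:
  R → 6
  ρ[a/g](R) → 6
  σ[a>=4](ρ[a/g](R)) → 4
  R → 6
  σ[g>=7](R) → 1
  ρ[a/g](σ[g>=7](R)) → 1
  π[z,a](ρ[a/g](σ[g>=7](R))) → 1
  (σ[a>=4](ρ[a/g](R)) − π[z,a](ρ[a/g](σ[g>=7](R)))) → 3
  σ[a>=6]((σ[a>=4](ρ[a/g](R)) − π[z,a](ρ[a/g](σ[g>=7](R))))) → 2

E1 result:
z | a
p | 4
E2 result:
z | a
p | 6
t | 6
Witness: ('p', 4) appears 1× in E1 but 0× in E2.

no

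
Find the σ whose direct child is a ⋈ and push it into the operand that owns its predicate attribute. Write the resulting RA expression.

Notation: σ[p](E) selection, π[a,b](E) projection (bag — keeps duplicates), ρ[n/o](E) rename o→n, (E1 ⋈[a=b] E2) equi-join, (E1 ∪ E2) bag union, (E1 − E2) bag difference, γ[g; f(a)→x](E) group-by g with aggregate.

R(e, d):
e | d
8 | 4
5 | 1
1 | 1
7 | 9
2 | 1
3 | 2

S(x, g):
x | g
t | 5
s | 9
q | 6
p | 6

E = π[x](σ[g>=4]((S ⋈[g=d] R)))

σ filters on g, owned by the left side.
E' = π[x]((σ[g>=4](S) ⋈[g=d] R))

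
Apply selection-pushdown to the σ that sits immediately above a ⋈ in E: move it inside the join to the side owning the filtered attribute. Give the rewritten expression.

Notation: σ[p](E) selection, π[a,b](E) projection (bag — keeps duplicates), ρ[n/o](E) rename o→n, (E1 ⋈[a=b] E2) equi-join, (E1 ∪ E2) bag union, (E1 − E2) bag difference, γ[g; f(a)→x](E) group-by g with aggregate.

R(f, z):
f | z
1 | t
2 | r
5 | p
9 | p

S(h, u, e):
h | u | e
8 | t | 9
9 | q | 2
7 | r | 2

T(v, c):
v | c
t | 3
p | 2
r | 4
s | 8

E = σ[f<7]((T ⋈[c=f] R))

σ filters on f, owned by the right side.
E' = (T ⋈[c=f] σ[f<7](R))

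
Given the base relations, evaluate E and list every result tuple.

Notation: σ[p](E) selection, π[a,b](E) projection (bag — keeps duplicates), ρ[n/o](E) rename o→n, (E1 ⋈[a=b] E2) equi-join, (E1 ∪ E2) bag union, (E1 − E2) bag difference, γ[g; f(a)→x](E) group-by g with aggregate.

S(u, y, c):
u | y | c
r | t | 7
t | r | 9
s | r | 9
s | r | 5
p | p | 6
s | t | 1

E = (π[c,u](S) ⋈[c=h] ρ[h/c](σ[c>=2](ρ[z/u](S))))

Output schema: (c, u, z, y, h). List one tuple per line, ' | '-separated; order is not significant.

Subexpression sizes:
  S → 6
  π[c,u](S) → 6
  S → 6
  ρ[z/u](S) → 6
  σ[c>=2](ρ[z/u](S)) → 5
  ρ[h/c](σ[c>=2](ρ[z/u](S))) → 5
  (π[c,u](S) ⋈[c=h] ρ[h/c](σ[c>=2](ρ[z/u](S)))) → 7

== RESULT ==
c | u | z | y | h
5 | s | s | r | 5
6 | p | p | p | 6
7 | r | r | t | 7
9 | s | s | r | 9
9 | s | t | r | 9
9 | t | s | r | 9
9 | t | t | r | 9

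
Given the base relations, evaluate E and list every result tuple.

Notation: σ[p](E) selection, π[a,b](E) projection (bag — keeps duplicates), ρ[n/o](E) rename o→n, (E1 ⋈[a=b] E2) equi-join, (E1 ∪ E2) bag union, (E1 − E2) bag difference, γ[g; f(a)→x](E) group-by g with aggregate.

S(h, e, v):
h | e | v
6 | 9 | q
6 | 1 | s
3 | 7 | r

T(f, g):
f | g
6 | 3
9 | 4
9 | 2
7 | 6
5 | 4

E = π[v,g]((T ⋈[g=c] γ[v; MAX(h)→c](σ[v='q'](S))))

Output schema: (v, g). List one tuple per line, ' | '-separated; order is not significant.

Stepwise |·|:
  T → 5
  S → 3
  σ[v='q'](S) → 1
  γ[v; MAX(h)→c](σ[v='q'](S)) → 1
  (T ⋈[g=c] γ[v; MAX(h)→c](σ[v='q'](S))) → 1
  π[v,g]((T ⋈[g=c] γ[v; MAX(h)→c](σ[v='q'](S)))) → 1

== RESULT ==
v | g
q | 6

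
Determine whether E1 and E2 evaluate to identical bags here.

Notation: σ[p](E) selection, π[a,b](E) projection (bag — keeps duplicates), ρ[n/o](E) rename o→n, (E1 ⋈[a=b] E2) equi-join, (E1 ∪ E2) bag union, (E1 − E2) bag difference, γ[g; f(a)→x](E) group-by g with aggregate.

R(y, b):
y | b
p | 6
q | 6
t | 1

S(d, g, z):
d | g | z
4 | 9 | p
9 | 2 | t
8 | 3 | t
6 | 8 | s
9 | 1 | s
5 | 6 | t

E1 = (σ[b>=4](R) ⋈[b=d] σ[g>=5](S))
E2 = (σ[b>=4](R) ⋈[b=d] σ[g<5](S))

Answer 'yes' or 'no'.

E1 per-node cardinality:
  R → 3
  σ[b>=4](R) → 2
  S → 6
  σ[g>=5](S) → 3
  (σ[b>=4](R) ⋈[b=d] σ[g>=5](S)) → 2
E2 per-node cardinality:
  R → 3
  σ[b>=4](R) → 2
  S → 6
  σ[g<5](S) → 3
  (σ[b>=4](R) ⋈[b=d] σ[g<5](S)) → 0

E1 result:
y | b | d | g | z
p | 6 | 6 | 8 | s
q | 6 | 6 | 8 | s
E2 result:
y | b | d | g | z
(0 rows)
Witness: ('p', 6, 6, 8, 's') appears 1× in E1 but 0× in E2.

no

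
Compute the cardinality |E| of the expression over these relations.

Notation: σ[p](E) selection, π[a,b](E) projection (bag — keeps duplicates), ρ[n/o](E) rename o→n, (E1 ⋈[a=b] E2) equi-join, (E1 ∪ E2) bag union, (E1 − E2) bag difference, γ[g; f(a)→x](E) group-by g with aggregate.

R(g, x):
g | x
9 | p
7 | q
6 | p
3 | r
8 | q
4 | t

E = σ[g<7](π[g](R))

Stepwise |·|:
  R → 6
  π[g](R) → 6
  σ[g<7](π[g](R)) → 3

|E| = 3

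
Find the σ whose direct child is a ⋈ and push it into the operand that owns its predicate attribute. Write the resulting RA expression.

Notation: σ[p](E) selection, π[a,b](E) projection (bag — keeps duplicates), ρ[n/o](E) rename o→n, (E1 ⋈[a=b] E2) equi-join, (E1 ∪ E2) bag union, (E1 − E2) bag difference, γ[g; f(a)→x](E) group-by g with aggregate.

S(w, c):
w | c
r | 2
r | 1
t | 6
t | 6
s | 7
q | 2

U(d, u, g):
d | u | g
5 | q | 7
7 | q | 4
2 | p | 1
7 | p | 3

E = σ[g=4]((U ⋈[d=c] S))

σ filters on g, owned by the left side.
E' = (σ[g=4](U) ⋈[d=c] S)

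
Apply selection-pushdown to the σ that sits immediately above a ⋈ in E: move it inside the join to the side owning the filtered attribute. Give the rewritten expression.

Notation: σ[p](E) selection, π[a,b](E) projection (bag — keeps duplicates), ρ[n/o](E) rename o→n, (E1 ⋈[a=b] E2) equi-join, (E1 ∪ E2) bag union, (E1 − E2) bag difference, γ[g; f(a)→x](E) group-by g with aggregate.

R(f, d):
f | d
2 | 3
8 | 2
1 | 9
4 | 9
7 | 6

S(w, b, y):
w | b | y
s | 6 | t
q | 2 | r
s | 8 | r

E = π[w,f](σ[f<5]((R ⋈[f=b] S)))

σ filters on f, owned by the left side.
E' = π[w,f]((σ[f<5](R) ⋈[f=b] S))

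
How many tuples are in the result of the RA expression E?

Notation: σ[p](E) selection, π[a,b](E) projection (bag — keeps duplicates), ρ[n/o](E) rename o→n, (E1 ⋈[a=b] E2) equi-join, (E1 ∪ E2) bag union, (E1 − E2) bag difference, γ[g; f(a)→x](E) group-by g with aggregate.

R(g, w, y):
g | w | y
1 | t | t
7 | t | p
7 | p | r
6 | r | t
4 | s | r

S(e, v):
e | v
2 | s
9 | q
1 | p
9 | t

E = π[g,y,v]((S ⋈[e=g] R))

Subexpression sizes:
  S → 4
  R → 5
  (S ⋈[e=g] R) → 1
  π[g,y,v]((S ⋈[e=g] R)) → 1

|E| = 1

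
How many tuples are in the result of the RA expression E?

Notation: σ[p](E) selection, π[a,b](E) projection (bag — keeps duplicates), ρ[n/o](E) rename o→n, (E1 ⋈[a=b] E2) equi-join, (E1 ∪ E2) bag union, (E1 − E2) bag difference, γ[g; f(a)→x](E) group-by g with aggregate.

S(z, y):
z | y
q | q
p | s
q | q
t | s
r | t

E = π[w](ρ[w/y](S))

Per-node cardinality:
  S → 5
  ρ[w/y](S) → 5
  π[w](ρ[w/y](S)) → 5

|E| = 5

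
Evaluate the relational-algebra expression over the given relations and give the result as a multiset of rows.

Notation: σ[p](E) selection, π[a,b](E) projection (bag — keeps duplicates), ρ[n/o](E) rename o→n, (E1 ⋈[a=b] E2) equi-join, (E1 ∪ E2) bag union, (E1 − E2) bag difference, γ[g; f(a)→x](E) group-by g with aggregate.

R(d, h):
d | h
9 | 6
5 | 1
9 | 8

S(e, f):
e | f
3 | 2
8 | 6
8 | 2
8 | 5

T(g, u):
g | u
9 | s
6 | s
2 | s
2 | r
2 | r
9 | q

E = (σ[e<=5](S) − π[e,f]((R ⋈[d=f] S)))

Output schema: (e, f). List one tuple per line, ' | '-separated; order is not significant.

Stepwise |·|:
  S → 4
  σ[e<=5](S) → 1
  R → 3
  S → 4
  (R ⋈[d=f] S) → 1
  π[e,f]((R ⋈[d=f] S)) → 1
  (σ[e<=5](S) − π[e,f]((R ⋈[d=f] S))) → 1

== RESULT ==
e | f
3 | 2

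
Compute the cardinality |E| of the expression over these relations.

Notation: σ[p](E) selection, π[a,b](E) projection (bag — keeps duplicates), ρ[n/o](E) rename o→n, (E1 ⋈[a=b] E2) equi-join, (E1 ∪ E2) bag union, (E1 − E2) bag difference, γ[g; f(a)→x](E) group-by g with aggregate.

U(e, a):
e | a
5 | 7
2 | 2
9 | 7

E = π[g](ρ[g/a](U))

Per-node cardinality:
  U → 3
  ρ[g/a](U) → 3
  π[g](ρ[g/a](U)) → 3

|E| = 3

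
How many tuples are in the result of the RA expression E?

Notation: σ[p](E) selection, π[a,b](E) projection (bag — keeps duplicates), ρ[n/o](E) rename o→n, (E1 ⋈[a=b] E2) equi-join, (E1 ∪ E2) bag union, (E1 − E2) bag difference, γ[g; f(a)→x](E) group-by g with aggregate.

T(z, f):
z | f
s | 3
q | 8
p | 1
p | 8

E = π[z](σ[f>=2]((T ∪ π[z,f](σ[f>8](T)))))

Stepwise |·|:
  T → 4
  T → 4
  σ[f>8](T) → 0
  π[z,f](σ[f>8](T)) → 0
  (T ∪ π[z,f](σ[f>8](T))) → 4
  σ[f>=2]((T ∪ π[z,f](σ[f>8](T)))) → 3
  π[z](σ[f>=2]((T ∪ π[z,f](σ[f>8](T))))) → 3

|E| = 3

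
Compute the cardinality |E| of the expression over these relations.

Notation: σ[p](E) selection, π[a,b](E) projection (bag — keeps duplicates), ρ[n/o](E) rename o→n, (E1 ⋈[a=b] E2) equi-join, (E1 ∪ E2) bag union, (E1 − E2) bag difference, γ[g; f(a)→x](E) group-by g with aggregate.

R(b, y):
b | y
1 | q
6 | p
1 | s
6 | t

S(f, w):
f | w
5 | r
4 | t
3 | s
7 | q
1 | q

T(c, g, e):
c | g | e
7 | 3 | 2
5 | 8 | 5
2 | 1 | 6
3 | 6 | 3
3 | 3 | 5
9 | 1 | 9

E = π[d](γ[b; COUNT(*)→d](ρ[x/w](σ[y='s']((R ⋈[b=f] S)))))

Stepwise |·|:
  R → 4
  S → 5
  (R ⋈[b=f] S) → 2
  σ[y='s']((R ⋈[b=f] S)) → 1
  ρ[x/w](σ[y='s']((R ⋈[b=f] S))) → 1
  γ[b; COUNT(*)→d](ρ[x/w](σ[y='s']((R ⋈[b=f] S)))) → 1
  π[d](γ[b; COUNT(*)→d](ρ[x/w](σ[y='s']((R ⋈[b=f] S))))) → 1

|E| = 1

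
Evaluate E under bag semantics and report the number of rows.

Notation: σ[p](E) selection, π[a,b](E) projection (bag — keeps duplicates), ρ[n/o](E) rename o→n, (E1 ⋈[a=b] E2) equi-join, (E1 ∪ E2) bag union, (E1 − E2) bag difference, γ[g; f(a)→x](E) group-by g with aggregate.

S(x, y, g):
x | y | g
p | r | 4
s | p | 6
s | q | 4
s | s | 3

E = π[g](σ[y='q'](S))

Per-node cardinality:
  S → 4
  σ[y='q'](S) → 1
  π[g](σ[y='q'](S)) → 1

|E| = 1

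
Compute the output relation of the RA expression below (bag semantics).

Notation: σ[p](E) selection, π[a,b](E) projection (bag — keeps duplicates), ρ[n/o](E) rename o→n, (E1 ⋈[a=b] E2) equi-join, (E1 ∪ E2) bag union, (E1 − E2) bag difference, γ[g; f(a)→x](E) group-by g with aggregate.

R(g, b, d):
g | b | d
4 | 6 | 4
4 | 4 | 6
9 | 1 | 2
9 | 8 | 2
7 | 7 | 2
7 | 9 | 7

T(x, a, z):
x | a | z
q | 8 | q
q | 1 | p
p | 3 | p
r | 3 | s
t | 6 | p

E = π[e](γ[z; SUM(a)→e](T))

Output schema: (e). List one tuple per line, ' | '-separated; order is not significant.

Per-node cardinality:
  T → 5
  γ[z; SUM(a)→e](T) → 3
  π[e](γ[z; SUM(a)→e](T)) → 3

== RESULT ==
e
3
8
10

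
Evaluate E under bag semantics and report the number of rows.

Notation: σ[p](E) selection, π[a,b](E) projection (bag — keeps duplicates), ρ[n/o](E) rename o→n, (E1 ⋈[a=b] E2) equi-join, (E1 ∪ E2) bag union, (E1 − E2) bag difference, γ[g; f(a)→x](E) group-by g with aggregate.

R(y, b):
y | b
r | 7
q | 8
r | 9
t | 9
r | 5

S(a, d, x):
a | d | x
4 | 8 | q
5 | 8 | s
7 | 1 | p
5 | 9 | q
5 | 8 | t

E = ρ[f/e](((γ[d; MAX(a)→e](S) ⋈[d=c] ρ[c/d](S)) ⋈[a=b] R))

Stepwise |·|:
  S → 5
  γ[d; MAX(a)→e](S) → 3
  S → 5
  ρ[c/d](S) → 5
  (γ[d; MAX(a)→e](S) ⋈[d=c] ρ[c/d](S)) → 5
  R → 5
  ((γ[d; MAX(a)→e](S) ⋈[d=c] ρ[c/d](S)) ⋈[a=b] R) → 4
  ρ[f/e](((γ[d; MAX(a)→e](S) ⋈[d=c] ρ[c/d](S)) ⋈[a=b] R)) → 4

|E| = 4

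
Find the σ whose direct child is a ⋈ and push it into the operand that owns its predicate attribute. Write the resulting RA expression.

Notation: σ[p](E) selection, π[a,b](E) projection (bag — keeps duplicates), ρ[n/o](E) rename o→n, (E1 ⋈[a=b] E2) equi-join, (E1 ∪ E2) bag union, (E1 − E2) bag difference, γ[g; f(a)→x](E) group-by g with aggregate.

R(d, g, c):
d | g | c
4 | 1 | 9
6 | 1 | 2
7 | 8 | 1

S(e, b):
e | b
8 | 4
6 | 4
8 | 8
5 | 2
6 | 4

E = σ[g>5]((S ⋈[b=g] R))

σ filters on g, owned by the right side.
E' = (S ⋈[b=g] σ[g>5](R))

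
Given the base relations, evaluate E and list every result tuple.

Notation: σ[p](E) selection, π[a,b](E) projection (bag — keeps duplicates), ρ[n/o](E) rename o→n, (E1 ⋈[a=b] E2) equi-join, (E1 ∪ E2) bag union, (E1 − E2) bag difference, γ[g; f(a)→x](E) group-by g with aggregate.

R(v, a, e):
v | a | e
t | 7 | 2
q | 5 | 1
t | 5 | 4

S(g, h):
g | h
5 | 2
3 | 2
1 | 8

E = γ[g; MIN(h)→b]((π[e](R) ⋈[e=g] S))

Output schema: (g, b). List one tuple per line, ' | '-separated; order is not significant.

Subexpression sizes:
  R → 3
  π[e](R) → 3
  S → 3
  (π[e](R) ⋈[e=g] S) → 1
  γ[g; MIN(h)→b]((π[e](R) ⋈[e=g] S)) → 1

== RESULT ==
g | b
1 | 8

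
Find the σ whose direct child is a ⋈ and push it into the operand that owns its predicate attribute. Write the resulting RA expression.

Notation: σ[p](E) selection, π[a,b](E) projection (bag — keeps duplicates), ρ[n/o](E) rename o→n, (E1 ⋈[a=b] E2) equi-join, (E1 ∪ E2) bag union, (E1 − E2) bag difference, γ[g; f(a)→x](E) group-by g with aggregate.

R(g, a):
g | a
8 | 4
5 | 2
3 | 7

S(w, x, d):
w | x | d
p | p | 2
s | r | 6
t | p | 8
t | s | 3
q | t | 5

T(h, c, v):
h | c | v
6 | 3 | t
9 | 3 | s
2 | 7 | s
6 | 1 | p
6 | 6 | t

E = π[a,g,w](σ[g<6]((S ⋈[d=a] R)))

σ filters on g, owned by the right side.
E' = π[a,g,w]((S ⋈[d=a] σ[g<6](R)))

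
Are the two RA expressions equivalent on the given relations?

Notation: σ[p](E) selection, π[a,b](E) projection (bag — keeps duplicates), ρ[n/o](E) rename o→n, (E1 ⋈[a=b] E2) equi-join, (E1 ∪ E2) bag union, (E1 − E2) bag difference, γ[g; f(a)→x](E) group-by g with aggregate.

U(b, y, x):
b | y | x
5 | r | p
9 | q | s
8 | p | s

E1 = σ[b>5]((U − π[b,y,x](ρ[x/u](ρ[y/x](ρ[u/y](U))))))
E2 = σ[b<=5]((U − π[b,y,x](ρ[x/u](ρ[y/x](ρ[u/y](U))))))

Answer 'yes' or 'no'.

E1 subexpression sizes:
  U → 3
  U → 3
  ρ[u/y](U) → 3
  ρ[y/x](ρ[u/y](U)) → 3
  ρ[x/u](ρ[y/x](ρ[u/y](U))) → 3
  π[b,y,x](ρ[x/u](ρ[y/x](ρ[u/y](U)))) → 3
  (U − π[b,y,x](ρ[x/u](ρ[y/x](ρ[u/y](U))))) → 3
  σ[b>5]((U − π[b,y,x](ρ[x/u](ρ[y/x](ρ[u/y](U)))))) → 2
E2 subexpression sizes:
  U → 3
  U → 3
  ρ[u/y](U) → 3
  ρ[y/x](ρ[u/y](U)) → 3
  ρ[x/u](ρ[y/x](ρ[u/y](U))) → 3
  π[b,y,x](ρ[x/u](ρ[y/x](ρ[u/y](U)))) → 3
  (U − π[b,y,x](ρ[x/u](ρ[y/x](ρ[u/y](U))))) → 3
  σ[b<=5]((U − π[b,y,x](ρ[x/u](ρ[y/x](ρ[u/y](U)))))) → 1

E1 result:
b | y | x
8 | p | s
9 | q | s
E2 result:
b | y | x
5 | r | p
Witness: (8, 'p', 's') appears 1× in E1 but 0× in E2.

no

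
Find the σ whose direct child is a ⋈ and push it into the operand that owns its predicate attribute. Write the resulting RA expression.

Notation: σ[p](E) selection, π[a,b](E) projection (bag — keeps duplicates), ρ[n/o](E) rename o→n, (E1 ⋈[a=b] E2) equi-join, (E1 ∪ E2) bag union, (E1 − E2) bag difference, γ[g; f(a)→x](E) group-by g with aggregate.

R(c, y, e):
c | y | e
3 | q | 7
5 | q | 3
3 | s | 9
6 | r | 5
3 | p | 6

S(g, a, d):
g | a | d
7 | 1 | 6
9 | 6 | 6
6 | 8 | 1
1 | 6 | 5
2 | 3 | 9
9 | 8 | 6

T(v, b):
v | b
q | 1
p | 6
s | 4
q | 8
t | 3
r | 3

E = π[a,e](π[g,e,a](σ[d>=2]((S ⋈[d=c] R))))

σ filters on d, owned by the left side.
E' = π[a,e](π[g,e,a]((σ[d>=2](S) ⋈[d=c] R)))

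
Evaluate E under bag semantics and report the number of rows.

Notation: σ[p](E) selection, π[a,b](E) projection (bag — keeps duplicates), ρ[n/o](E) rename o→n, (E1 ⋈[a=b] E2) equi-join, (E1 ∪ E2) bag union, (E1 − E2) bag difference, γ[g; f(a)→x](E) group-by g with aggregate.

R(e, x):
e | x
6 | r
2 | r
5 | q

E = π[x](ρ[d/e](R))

Per-node cardinality:
  R → 3
  ρ[d/e](R) → 3
  π[x](ρ[d/e](R)) → 3

|E| = 3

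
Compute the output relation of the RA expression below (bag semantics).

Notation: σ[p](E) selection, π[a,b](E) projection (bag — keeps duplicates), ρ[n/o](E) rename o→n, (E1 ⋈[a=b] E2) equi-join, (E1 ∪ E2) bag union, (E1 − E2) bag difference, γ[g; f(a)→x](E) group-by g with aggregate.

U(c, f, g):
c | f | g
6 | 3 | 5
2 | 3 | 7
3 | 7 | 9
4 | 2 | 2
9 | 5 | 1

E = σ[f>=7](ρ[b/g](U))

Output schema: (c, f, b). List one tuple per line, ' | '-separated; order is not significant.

Per-node cardinality:
  U → 5
  ρ[b/g](U) → 5
  σ[f>=7](ρ[b/g](U)) → 1

== RESULT ==
c | f | b
3 | 7 | 9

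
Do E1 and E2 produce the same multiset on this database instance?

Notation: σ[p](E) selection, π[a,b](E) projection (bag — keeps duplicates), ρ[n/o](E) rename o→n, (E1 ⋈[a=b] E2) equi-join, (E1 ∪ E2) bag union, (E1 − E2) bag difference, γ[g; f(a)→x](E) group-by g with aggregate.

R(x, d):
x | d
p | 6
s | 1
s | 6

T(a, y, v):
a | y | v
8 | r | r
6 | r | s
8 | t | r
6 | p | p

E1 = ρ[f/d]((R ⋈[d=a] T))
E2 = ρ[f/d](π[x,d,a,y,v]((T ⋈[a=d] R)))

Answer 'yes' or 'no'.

E1 per-node cardinality:
  R → 3
  T → 4
  (R ⋈[d=a] T) → 4
  ρ[f/d]((R ⋈[d=a] T)) → 4
E2 per-node cardinality:
  T → 4
  R → 3
  (T ⋈[a=d] R) → 4
  π[x,d,a,y,v]((T ⋈[a=d] R)) → 4
  ρ[f/d](π[x,d,a,y,v]((T ⋈[a=d] R))) → 4

E1 and E2 produce the same multiset:
x | f | a | y | v
p | 6 | 6 | p | p
p | 6 | 6 | r | s
s | 6 | 6 | p | p
s | 6 | 6 | r | s

yes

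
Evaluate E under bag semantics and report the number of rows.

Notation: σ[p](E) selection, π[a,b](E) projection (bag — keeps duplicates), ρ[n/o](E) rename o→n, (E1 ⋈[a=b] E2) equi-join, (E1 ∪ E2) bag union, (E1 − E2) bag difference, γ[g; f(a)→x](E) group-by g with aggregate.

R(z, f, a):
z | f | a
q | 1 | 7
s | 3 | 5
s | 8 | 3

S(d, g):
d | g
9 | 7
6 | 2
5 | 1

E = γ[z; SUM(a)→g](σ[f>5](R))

Row counts bottom-up:
  R → 3
  σ[f>5](R) → 1
  γ[z; SUM(a)→g](σ[f>5](R)) → 1

|E| = 1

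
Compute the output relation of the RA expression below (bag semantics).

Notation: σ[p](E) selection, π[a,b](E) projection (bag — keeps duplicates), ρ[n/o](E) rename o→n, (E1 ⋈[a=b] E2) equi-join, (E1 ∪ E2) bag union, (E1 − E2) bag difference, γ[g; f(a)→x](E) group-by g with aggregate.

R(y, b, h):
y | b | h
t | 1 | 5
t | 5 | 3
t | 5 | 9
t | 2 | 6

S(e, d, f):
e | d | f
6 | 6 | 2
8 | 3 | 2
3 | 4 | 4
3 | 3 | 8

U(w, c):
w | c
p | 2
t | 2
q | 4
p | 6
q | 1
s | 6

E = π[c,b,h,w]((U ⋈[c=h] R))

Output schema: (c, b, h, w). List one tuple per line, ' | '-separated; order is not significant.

Stepwise |·|:
  U → 6
  R → 4
  (U ⋈[c=h] R) → 2
  π[c,b,h,w]((U ⋈[c=h] R)) → 2

== RESULT ==
c | b | h | w
6 | 2 | 6 | p
6 | 2 | 6 | s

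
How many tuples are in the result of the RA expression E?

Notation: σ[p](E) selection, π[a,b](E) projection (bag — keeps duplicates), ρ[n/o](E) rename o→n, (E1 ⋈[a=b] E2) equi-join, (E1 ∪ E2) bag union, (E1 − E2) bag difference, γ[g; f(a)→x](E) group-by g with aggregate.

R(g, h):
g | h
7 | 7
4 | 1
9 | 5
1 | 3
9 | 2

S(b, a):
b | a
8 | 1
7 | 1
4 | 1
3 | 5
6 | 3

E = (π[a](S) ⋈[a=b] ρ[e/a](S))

Per-node cardinality:
  S → 5
  π[a](S) → 5
  S → 5
  ρ[e/a](S) → 5
  (π[a](S) ⋈[a=b] ρ[e/a](S)) → 1

|E| = 1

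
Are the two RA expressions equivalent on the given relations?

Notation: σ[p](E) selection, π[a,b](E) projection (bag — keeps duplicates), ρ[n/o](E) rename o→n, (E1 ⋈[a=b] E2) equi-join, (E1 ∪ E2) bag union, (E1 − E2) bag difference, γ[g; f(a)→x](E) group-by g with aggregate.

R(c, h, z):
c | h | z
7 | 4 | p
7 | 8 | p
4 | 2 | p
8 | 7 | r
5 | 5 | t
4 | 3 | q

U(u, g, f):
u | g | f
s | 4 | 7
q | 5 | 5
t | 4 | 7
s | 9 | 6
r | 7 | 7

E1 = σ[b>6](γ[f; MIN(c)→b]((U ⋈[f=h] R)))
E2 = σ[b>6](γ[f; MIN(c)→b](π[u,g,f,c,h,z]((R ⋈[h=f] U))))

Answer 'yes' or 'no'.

E1 per-node cardinality:
  U → 5
  R → 6
  (U ⋈[f=h] R) → 4
  γ[f; MIN(c)→b]((U ⋈[f=h] R)) → 2
  σ[b>6](γ[f; MIN(c)→b]((U ⋈[f=h] R))) → 1
E2 per-node cardinality:
  R → 6
  U → 5
  (R ⋈[h=f] U) → 4
  π[u,g,f,c,h,z]((R ⋈[h=f] U)) → 4
  γ[f; MIN(c)→b](π[u,g,f,c,h,z]((R ⋈[h=f] U))) → 2
  σ[b>6](γ[f; MIN(c)→b](π[u,g,f,c,h,z]((R ⋈[h=f] U)))) → 1

E1 and E2 produce the same multiset:
f | b
7 | 8

yes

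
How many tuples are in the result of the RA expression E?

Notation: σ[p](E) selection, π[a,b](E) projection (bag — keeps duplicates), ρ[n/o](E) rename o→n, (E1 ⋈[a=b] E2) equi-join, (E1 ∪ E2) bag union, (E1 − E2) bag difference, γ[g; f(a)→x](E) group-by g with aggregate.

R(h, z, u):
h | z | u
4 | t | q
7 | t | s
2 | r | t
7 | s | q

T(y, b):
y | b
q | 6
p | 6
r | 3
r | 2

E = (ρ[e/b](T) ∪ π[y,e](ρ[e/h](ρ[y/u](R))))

Stepwise |·|:
  T → 4
  ρ[e/b](T) → 4
  R → 4
  ρ[y/u](R) → 4
  ρ[e/h](ρ[y/u](R)) → 4
  π[y,e](ρ[e/h](ρ[y/u](R))) → 4
  (ρ[e/b](T) ∪ π[y,e](ρ[e/h](ρ[y/u](R)))) → 8

|E| = 8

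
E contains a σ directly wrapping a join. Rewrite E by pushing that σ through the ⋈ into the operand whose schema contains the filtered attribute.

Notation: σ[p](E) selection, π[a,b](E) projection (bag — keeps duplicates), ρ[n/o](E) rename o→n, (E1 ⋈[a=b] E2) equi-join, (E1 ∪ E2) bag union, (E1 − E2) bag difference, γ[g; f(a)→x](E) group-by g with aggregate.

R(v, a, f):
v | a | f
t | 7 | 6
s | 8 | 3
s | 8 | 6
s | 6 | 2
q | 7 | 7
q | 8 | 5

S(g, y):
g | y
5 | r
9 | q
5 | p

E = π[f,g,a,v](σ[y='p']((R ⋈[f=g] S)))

σ filters on y, owned by the right side.
E' = π[f,g,a,v]((R ⋈[f=g] σ[y='p'](S)))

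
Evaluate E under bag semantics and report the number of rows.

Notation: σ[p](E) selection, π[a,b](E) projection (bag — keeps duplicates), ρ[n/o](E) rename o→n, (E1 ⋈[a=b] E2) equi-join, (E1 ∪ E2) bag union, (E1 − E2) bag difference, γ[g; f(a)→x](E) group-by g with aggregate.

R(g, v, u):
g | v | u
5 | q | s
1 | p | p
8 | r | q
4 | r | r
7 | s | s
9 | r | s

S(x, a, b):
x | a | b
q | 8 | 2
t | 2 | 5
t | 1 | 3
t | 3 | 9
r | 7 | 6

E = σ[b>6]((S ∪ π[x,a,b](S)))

Subexpression sizes:
  S → 5
  S → 5
  π[x,a,b](S) → 5
  (S ∪ π[x,a,b](S)) → 10
  σ[b>6]((S ∪ π[x,a,b](S))) → 2

|E| = 2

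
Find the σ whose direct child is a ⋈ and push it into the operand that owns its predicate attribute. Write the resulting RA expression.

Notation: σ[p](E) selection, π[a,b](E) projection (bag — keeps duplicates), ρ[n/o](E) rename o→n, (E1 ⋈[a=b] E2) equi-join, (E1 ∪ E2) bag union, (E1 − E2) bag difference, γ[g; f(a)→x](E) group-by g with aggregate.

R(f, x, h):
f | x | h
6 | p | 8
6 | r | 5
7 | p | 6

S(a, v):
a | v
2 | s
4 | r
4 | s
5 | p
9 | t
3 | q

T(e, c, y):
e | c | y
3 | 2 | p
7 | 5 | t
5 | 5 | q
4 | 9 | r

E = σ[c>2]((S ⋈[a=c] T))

σ filters on c, owned by the right side.
E' = (S ⋈[a=c] σ[c>2](T))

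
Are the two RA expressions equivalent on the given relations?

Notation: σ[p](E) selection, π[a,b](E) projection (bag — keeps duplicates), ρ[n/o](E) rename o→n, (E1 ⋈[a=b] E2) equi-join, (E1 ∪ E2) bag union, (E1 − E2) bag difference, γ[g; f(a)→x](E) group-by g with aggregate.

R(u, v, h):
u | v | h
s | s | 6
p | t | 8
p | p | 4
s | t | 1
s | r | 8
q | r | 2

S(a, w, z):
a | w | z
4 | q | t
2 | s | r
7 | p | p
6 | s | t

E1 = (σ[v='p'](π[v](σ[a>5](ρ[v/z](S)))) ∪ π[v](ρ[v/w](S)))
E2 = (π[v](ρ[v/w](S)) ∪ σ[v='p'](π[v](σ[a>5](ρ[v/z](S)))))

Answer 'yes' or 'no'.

E1 per-node cardinality:
  S → 4
  ρ[v/z](S) → 4
  σ[a>5](ρ[v/z](S)) → 2
  π[v](σ[a>5](ρ[v/z](S))) → 2
  σ[v='p'](π[v](σ[a>5](ρ[v/z](S)))) → 1
  S → 4
  ρ[v/w](S) → 4
  π[v](ρ[v/w](S)) → 4
  (σ[v='p'](π[v](σ[a>5](ρ[v/z](S)))) ∪ π[v](ρ[v/w](S))) → 5
E2 per-node cardinality:
  S → 4
  ρ[v/w](S) → 4
  π[v](ρ[v/w](S)) → 4
  S → 4
  ρ[v/z](S) → 4
  σ[a>5](ρ[v/z](S)) → 2
  π[v](σ[a>5](ρ[v/z](S))) → 2
  σ[v='p'](π[v](σ[a>5](ρ[v/z](S)))) → 1
  (π[v](ρ[v/w](S)) ∪ σ[v='p'](π[v](σ[a>5](ρ[v/z](S))))) → 5

E1 and E2 produce the same multiset:
v
p
p
q
s
s

yes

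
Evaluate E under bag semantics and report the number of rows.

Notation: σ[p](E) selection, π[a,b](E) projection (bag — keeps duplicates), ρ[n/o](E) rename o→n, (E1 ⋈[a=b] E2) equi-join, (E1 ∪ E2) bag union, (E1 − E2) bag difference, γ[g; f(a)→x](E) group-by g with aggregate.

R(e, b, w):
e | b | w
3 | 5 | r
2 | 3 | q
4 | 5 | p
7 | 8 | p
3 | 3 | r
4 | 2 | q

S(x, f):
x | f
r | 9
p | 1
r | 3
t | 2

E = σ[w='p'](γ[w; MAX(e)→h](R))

Subexpression sizes:
  R → 6
  γ[w; MAX(e)→h](R) → 3
  σ[w='p'](γ[w; MAX(e)→h](R)) → 1

|E| = 1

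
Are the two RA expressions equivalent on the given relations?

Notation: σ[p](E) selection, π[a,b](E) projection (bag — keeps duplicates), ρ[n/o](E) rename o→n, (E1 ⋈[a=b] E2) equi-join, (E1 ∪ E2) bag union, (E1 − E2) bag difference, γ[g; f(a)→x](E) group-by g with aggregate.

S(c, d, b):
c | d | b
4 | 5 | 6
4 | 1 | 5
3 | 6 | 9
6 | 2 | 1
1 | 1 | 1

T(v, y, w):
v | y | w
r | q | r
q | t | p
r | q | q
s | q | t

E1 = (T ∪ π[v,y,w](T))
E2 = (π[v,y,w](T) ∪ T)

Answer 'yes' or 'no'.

E1 subexpression sizes:
  T → 4
  T → 4
  π[v,y,w](T) → 4
  (T ∪ π[v,y,w](T)) → 8
E2 subexpression sizes:
  T → 4
  π[v,y,w](T) → 4
  T → 4
  (π[v,y,w](T) ∪ T) → 8

E1 and E2 produce the same multiset:
v | y | w
q | t | p
q | t | p
r | q | q
r | q | q
r | q | r
r | q | r
s | q | t
s | q | t

yes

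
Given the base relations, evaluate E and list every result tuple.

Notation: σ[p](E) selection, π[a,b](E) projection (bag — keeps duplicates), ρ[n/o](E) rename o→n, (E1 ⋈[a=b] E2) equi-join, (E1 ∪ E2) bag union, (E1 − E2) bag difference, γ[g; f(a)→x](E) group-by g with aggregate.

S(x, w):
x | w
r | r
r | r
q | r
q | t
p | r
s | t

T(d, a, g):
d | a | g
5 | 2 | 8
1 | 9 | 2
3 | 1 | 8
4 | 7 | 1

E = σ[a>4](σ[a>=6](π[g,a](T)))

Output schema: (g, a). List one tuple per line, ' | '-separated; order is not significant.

Per-node cardinality:
  T → 4
  π[g,a](T) → 4
  σ[a>=6](π[g,a](T)) → 2
  σ[a>4](σ[a>=6](π[g,a](T))) → 2

== RESULT ==
g | a
1 | 7
2 | 9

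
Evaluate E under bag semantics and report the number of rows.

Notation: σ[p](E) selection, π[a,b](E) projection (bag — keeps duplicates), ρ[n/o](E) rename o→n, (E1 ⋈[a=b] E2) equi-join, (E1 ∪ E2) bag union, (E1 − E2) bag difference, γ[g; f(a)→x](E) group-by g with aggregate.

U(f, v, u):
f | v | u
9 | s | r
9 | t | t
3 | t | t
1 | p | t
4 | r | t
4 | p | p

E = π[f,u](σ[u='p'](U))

Subexpression sizes:
  U → 6
  σ[u='p'](U) → 1
  π[f,u](σ[u='p'](U)) → 1

|E| = 1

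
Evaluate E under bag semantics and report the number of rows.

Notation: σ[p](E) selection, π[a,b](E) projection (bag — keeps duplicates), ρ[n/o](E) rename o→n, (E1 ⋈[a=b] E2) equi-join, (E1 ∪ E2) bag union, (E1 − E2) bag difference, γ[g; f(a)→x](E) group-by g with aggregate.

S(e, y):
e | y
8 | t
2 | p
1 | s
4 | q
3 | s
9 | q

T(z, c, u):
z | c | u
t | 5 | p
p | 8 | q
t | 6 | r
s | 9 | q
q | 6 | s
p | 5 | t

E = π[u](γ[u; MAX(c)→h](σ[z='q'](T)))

Subexpression sizes:
  T → 6
  σ[z='q'](T) → 1
  γ[u; MAX(c)→h](σ[z='q'](T)) → 1
  π[u](γ[u; MAX(c)→h](σ[z='q'](T))) → 1

|E| = 1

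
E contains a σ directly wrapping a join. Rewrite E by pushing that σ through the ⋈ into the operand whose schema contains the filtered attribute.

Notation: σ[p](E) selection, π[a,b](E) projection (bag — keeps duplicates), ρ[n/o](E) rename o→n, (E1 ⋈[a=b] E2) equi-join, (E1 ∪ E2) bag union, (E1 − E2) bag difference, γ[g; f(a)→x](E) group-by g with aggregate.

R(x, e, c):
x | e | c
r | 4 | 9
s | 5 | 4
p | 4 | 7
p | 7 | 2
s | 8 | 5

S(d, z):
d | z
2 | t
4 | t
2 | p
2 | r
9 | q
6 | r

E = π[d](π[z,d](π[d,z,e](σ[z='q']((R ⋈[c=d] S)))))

σ filters on z, owned by the right side.
E' = π[d](π[z,d](π[d,z,e]((R ⋈[c=d] σ[z='q'](S)))))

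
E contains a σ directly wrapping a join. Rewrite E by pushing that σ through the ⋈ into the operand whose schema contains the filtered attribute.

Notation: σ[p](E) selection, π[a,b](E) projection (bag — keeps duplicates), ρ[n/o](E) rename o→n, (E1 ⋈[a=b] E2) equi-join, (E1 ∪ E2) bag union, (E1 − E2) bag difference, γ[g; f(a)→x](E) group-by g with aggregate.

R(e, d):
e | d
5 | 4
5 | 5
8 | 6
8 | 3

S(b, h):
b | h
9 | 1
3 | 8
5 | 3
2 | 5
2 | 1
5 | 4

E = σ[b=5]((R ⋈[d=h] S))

σ filters on b, owned by the right side.
E' = (R ⋈[d=h] σ[b=5](S))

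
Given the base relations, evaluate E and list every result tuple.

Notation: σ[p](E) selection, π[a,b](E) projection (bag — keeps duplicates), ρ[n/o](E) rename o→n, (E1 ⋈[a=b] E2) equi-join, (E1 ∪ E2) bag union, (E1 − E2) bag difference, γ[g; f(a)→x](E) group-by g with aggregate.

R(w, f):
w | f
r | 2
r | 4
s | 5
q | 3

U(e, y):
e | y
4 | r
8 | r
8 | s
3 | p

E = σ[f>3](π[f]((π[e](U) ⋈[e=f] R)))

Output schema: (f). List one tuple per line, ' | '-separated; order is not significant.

Stepwise |·|:
  U → 4
  π[e](U) → 4
  R → 4
  (π[e](U) ⋈[e=f] R) → 2
  π[f]((π[e](U) ⋈[e=f] R)) → 2
  σ[f>3](π[f]((π[e](U) ⋈[e=f] R))) → 1

== RESULT ==
f
4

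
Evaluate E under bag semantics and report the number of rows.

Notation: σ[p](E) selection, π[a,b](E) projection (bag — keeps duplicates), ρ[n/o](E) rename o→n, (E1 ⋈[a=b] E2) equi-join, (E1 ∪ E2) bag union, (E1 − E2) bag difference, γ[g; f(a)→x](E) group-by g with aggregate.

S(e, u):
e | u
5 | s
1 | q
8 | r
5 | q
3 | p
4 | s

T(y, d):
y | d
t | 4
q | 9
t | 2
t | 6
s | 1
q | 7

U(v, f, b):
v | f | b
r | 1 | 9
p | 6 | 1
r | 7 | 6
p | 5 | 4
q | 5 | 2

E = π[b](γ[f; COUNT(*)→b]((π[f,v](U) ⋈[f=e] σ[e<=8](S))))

Subexpression sizes:
  U → 5
  π[f,v](U) → 5
  S → 6
  σ[e<=8](S) → 6
  (π[f,v](U) ⋈[f=e] σ[e<=8](S)) → 5
  γ[f; COUNT(*)→b]((π[f,v](U) ⋈[f=e] σ[e<=8](S))) → 2
  π[b](γ[f; COUNT(*)→b]((π[f,v](U) ⋈[f=e] σ[e<=8](S)))) → 2

|E| = 2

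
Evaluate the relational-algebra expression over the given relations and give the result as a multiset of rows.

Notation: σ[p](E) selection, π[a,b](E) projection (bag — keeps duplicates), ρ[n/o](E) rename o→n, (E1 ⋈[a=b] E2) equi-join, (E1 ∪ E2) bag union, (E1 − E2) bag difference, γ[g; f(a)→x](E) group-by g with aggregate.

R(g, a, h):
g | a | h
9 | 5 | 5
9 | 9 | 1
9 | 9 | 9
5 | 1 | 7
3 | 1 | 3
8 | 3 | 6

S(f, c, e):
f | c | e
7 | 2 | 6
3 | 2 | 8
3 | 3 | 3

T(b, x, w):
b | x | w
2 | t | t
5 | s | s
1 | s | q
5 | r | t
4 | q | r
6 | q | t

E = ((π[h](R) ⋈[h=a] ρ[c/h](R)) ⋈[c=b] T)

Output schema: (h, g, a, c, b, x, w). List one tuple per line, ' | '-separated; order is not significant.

Subexpression sizes:
  R → 6
  π[h](R) → 6
  R → 6
  ρ[c/h](R) → 6
  (π[h](R) ⋈[h=a] ρ[c/h](R)) → 6
  T → 6
  ((π[h](R) ⋈[h=a] ρ[c/h](R)) ⋈[c=b] T) → 4

== RESULT ==
h | g | a | c | b | x | w
3 | 8 | 3 | 6 | 6 | q | t
5 | 9 | 5 | 5 | 5 | r | t
5 | 9 | 5 | 5 | 5 | s | s
9 | 9 | 9 | 1 | 1 | s | q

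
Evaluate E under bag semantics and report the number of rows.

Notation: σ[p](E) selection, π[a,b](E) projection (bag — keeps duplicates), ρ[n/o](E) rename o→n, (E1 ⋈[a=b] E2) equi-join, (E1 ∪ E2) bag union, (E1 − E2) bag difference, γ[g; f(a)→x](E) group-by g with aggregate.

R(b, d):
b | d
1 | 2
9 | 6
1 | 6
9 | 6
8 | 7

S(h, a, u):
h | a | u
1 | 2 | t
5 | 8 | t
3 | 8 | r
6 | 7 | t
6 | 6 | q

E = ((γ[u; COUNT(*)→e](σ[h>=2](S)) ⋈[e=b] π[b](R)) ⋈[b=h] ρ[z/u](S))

Per-node cardinality:
  S → 5
  σ[h>=2](S) → 4
  γ[u; COUNT(*)→e](σ[h>=2](S)) → 3
  R → 5
  π[b](R) → 5
  (γ[u; COUNT(*)→e](σ[h>=2](S)) ⋈[e=b] π[b](R)) → 4
  S → 5
  ρ[z/u](S) → 5
  ((γ[u; COUNT(*)→e](σ[h>=2](S)) ⋈[e=b] π[b](R)) ⋈[b=h] ρ[z/u](S)) → 4

|E| = 4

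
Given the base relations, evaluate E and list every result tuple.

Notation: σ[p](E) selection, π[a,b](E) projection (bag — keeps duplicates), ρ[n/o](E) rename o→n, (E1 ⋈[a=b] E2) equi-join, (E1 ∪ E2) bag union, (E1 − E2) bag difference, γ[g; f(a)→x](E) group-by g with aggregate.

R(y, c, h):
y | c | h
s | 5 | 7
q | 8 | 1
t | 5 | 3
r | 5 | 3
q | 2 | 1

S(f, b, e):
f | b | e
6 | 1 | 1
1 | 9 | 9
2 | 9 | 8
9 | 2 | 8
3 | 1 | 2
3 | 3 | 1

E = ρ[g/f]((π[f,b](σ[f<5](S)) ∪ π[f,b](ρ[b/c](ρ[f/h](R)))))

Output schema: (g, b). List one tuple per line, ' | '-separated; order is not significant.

Subexpression sizes:
  S → 6
  σ[f<5](S) → 4
  π[f,b](σ[f<5](S)) → 4
  R → 5
  ρ[f/h](R) → 5
  ρ[b/c](ρ[f/h](R)) → 5
  π[f,b](ρ[b/c](ρ[f/h](R))) → 5
  (π[f,b](σ[f<5](S)) ∪ π[f,b](ρ[b/c](ρ[f/h](R)))) → 9
  ρ[g/f]((π[f,b](σ[f<5](S)) ∪ π[f,b](ρ[b/c](ρ[f/h](R))))) → 9

== RESULT ==
g | b
1 | 2
1 | 8
1 | 9
2 | 9
3 | 1
3 | 3
3 | 5
3 | 5
7 | 5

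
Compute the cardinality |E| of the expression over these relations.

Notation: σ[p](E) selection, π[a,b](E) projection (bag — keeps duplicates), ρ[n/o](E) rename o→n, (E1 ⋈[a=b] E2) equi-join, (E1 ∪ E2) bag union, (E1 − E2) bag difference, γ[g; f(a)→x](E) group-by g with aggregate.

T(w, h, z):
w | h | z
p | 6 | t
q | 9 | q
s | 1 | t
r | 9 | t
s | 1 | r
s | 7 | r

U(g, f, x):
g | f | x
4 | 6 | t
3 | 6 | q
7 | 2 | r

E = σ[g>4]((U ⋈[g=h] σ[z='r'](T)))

Per-node cardinality:
  U → 3
  T → 6
  σ[z='r'](T) → 2
  (U ⋈[g=h] σ[z='r'](T)) → 1
  σ[g>4]((U ⋈[g=h] σ[z='r'](T))) → 1

|E| = 1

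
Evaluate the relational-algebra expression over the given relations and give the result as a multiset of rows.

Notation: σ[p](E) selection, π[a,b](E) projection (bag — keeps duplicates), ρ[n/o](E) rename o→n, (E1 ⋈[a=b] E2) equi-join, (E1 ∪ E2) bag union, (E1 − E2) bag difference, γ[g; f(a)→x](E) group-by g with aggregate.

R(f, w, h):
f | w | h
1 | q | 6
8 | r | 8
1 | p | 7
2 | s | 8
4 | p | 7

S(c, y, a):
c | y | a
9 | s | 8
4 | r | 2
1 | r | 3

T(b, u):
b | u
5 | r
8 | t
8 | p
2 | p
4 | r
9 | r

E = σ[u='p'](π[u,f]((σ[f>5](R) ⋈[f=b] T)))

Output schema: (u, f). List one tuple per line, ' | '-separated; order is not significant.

Subexpression sizes:
  R → 5
  σ[f>5](R) → 1
  T → 6
  (σ[f>5](R) ⋈[f=b] T) → 2
  π[u,f]((σ[f>5](R) ⋈[f=b] T)) → 2
  σ[u='p'](π[u,f]((σ[f>5](R) ⋈[f=b] T))) → 1

== RESULT ==
u | f
p | 8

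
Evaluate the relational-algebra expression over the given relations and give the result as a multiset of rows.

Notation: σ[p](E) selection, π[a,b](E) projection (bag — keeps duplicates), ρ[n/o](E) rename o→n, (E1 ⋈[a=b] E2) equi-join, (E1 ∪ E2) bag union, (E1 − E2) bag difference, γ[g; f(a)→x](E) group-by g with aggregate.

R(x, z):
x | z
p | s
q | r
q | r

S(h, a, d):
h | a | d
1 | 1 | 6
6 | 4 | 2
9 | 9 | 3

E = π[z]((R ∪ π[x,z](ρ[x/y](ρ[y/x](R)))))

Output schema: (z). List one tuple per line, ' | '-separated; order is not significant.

Row counts bottom-up:
  R → 3
  R → 3
  ρ[y/x](R) → 3
  ρ[x/y](ρ[y/x](R)) → 3
  π[x,z](ρ[x/y](ρ[y/x](R))) → 3
  (R ∪ π[x,z](ρ[x/y](ρ[y/x](R)))) → 6
  π[z]((R ∪ π[x,z](ρ[x/y](ρ[y/x](R))))) → 6

== RESULT ==
z
r
r
r
r
s
s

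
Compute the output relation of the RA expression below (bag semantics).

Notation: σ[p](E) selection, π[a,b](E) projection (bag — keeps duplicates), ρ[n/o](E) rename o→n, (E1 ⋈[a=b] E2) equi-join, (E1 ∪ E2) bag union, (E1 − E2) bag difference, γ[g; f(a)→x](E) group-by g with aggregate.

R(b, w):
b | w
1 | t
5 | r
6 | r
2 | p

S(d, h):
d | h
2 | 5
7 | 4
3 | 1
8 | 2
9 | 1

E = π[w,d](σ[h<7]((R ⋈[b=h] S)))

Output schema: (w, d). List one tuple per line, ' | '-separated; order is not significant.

Stepwise |·|:
  R → 4
  S → 5
  (R ⋈[b=h] S) → 4
  σ[h<7]((R ⋈[b=h] S)) → 4
  π[w,d](σ[h<7]((R ⋈[b=h] S))) → 4

== RESULT ==
w | d
p | 8
r | 2
t | 3
t | 9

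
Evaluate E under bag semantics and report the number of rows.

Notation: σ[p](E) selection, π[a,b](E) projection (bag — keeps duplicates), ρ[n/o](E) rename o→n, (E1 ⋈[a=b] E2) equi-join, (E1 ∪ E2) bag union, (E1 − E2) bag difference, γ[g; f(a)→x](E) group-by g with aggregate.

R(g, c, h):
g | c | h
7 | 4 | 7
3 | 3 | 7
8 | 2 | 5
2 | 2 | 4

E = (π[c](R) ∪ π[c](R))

Stepwise |·|:
  R → 4
  π[c](R) → 4
  R → 4
  π[c](R) → 4
  (π[c](R) ∪ π[c](R)) → 8

|E| = 8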